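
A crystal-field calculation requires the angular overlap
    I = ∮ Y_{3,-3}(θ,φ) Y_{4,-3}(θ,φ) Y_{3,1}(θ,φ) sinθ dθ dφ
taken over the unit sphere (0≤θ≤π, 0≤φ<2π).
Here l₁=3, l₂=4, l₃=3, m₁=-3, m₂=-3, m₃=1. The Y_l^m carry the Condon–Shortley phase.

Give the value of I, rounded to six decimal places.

m-sum = -3 − 3 + 1 = -5 ≠ 0 ⇒ I = 0

0.000000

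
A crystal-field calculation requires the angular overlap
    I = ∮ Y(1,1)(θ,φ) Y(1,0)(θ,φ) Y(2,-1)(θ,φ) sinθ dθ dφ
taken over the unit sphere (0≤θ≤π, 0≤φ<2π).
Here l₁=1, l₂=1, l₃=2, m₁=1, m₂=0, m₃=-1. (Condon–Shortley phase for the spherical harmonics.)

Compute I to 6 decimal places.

m-sum 0 ✓  L=4 even ✓  0≤2≤2 ✓
Π(2lᵢ+1) = 3×3×5 = 45
triangle coeff Δ(1,1,2) = 1/30
Σ_t [0,0]: t=0:+1/1 = 1/1
(3j)²=2/15 [(1 1 2; 0 0 0)], sign=+1
Σ_t [0,0]: t=0:+1/2 = 1/2
(3j)²=1/10 [(1 1 2; 1 0 -1)], sign=-1
⇒ 4πI² = 3/5
I = (-1)√(3/5/(4π)) = -0.21850969

-0.218510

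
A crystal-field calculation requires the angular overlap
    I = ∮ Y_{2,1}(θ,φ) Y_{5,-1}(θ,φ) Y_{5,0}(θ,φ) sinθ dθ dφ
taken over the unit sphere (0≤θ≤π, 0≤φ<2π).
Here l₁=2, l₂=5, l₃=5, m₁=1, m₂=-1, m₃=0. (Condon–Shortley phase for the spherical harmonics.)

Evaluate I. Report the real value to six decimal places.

-0.036166

m-sum 0 ✓  L=12 even ✓  3≤5≤7 ✓
Π(2lᵢ+1) = 5×11×11 = 605
triangle coeff Δ(2,5,5) = 1/38610
Σ_t [0,2]: t=0:+1/2880 t=1:−1/576 t=2:+1/2880 = -1/960
(3j)²=10/429 [(2 5 5; 0 0 0)], sign=+1
Σ_t [0,1]: t=0:+1/1152 t=1:−1/1440 = 1/5760
(3j)²=1/858 [(2 5 5; 1 -1 0)], sign=-1
⇒ 4πI² = 25/1521
I = (-1)√(25/1521/(4π)) = -0.03616600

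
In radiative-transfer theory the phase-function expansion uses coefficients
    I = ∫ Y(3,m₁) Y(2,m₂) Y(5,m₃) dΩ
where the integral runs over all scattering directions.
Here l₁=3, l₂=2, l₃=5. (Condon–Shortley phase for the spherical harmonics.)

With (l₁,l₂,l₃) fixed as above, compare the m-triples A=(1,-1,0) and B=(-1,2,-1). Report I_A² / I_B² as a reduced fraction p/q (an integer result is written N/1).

10/3

l's match ⇒ only the (l;m) 3-j factors differ between A and B.
A: triangle coeff Δ(3,2,5) = 1/2310; Σ_t [0,0]: t=0:+1/288 = 1/288; (3j)²=5/231 [(3 2 5; 1 -1 0)], sign=-1
B: triangle coeff Δ(3,2,5) = 1/2310; Σ_t [0,0]: t=0:+1/1152 = 1/1152; (3j)²=1/154 [(3 2 5; -1 2 -1)], sign=+1
I_A²/I_B² = (5/231)/(1/154) = 10/3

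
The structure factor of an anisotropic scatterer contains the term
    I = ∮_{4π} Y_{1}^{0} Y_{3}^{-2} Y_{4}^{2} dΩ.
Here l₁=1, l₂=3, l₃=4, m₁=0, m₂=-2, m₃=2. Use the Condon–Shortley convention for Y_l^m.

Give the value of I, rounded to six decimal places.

m-sum 0 ✓  L=8 even ✓  2≤4≤4 ✓
Π(2lᵢ+1) = 3×7×9 = 189
triangle coeff Δ(1,3,4) = 1/252
Σ_t [0,0]: t=0:+1/36 = 1/36
(3j)²=4/63 [(1 3 4; 0 0 0)], sign=+1
Σ_t [0,0]: t=0:+1/120 = 1/120
(3j)²=1/21 [(1 3 4; 0 -2 2)], sign=+1
⇒ 4πI² = 4/7
I = (+1)√(4/7/(4π)) = 0.21324362

0.213244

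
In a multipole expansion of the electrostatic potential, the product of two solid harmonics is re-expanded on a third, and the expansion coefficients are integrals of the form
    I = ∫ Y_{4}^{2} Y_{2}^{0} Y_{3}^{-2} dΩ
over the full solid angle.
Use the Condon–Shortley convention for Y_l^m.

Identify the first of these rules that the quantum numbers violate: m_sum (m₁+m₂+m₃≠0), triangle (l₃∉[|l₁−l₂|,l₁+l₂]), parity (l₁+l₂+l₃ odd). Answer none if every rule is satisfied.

Σmᵢ = 0  ✓
l₃∈[|l₁−l₂|,l₁+l₂]=[2,6], have l₃=3  ✓
Σlᵢ = 9 ⇒ odd  ✗

parity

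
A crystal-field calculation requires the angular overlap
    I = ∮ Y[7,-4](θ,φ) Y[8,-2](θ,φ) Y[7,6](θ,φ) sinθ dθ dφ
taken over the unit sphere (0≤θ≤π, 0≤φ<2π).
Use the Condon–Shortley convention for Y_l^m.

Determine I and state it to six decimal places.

-0.136238

Rules hold: Σm=0, L=22 even, 1≤7≤15.
N = 15·17·15 = 3825
Δ = 8!·6!·8!/23! = 1/22086194130
Racah Σ t=1..7: t=1:−1/18289152000 t=2:+1/248832000 t=3:−1/24883200 t=4:+1/11943936 t=5:−1/24883200 t=6:+1/248832000 t=7:−1/18289152000 = 11/975421440
⇒ 3j(7 8 7; 0 0 0)² = 1750/289731, sgn -1
Racah Σ t=5..6: t=5:−1/2612736000 t=6:+1/6967296000 = -1/4180377600
⇒ 3j(7 8 7; -4 -2 6)² = 75/7429, sgn +1
4πI² = N·(3j₀)²·(3jₘ)² = 9843750/42204149
I = -1·√(0.233241/4π) = -0.13623785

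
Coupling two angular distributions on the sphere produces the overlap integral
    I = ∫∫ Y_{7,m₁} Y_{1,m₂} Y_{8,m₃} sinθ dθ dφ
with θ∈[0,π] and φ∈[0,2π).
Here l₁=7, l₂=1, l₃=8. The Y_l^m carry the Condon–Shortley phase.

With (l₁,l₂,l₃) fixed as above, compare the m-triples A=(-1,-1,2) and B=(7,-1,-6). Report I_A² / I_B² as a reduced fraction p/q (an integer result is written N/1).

Shared (l₁,l₂,l₃)=(7,1,8): N and (l;000)² cancel in I_A²/I_B².
A: Δ = 0!·14!·2!/17! = 1/2040; Racah Σ t=0..0: t=0:+1/58060800 = 1/58060800; ⇒ 3j(7 1 8; -1 -1 2)² = 3/136, sgn +1
B: Δ = 0!·14!·2!/17! = 1/2040; Racah Σ t=0..0: t=0:+1/174356582400 = 1/174356582400; ⇒ 3j(7 1 8; 7 -1 -6)² = 1/2040, sgn +1
I_A²/I_B² = (3/136)/(1/2040) = 45/1

45/1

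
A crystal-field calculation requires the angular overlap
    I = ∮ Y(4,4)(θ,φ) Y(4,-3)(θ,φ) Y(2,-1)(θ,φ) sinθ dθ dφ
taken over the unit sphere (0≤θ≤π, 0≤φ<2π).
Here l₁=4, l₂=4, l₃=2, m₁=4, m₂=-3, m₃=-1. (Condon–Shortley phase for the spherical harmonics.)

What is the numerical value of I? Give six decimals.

m-sum 0 ✓  L=10 even ✓  0≤2≤8 ✓
Π(2lᵢ+1) = 9×9×5 = 405
triangle coeff Δ(4,4,2) = 1/13860
Σ_t [2,4]: t=2:+1/192 t=3:−1/36 t=4:+1/192 = -5/288
(3j)²=20/693 [(4 4 2; 0 0 0)], sign=-1
Σ_t [0,0]: t=0:+1/1440 = 1/1440
(3j)²=7/165 [(4 4 2; 4 -3 -1)], sign=-1
⇒ 4πI² = 60/121
I = (+1)√(60/121/(4π)) = 0.19864517

0.198645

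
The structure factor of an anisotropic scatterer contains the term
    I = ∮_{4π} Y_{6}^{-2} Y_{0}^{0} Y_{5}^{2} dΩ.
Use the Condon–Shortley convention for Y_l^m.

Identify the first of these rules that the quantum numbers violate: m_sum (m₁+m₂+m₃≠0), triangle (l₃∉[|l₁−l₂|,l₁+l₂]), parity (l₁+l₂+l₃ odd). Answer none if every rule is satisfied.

Σmᵢ = 0  ✓
l₃∈[|l₁−l₂|,l₁+l₂]=[6,6], have l₃=5  ✗
Σlᵢ = 11 ⇒ odd

triangle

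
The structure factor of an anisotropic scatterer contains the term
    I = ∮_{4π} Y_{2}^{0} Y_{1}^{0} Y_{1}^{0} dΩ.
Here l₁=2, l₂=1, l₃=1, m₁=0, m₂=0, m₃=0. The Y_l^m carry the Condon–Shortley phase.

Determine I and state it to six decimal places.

0.252313

Checks pass: Σm=0; 4 even; l₃=1∈[1,3].
(2·2+1)(2·1+1)(2·1+1) = 45
Δ: 2! 2! 0! / 5! → 1/30
sum: t=1:−1/1 = -1/1
3j²(2 1 1; 0 0 0) = Δ·Π!·Σ² = 2/15  (sign +1)
(m-triple is (0,0,0) — same symbol as above.)
combine: 4πI² = 45·2/15·2/15 = 4/5
take √, sign +1: I = 0.25231325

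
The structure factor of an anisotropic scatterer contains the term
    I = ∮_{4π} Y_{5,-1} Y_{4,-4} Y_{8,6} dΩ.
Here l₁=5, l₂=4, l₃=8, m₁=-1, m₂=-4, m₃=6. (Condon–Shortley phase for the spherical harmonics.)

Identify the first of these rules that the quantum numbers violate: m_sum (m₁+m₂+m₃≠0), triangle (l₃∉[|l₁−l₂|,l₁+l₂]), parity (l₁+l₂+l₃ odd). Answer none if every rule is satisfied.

m_sum

Σmᵢ = 1  ✗
l₃∈[|l₁−l₂|,l₁+l₂]=[1,9], have l₃=8
Σlᵢ = 17 ⇒ odd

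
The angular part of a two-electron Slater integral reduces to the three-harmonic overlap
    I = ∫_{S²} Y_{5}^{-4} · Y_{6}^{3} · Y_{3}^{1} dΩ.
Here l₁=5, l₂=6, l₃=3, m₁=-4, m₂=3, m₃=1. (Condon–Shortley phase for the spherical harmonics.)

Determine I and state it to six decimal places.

0.176531

Checks pass: Σm=0; 14 even; l₃=3∈[1,11].
(2·5+1)(2·6+1)(2·3+1) = 1001
Δ: 8! 2! 4! / 15! → 1/675675
sum: t=3:−1/8640 t=4:+1/2304 t=5:−1/8640 = 7/34560
3j²(5 6 3; 0 0 0) = Δ·Π!·Σ² = 7/429  (sign -1)
sum: t=7:−1/40320 t=8:+1/241920 = -1/48384
3j²(5 6 3; -4 3 1) = Δ·Π!·Σ² = 24/1001  (sign -1)
combine: 4πI² = 1001·7/429·24/1001 = 56/143
take √, sign +1: I = 0.17653103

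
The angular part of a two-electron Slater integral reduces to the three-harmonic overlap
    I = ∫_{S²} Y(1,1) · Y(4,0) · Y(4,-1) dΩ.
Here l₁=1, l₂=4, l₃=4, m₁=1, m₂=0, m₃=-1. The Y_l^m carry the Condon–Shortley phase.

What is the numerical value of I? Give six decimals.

0.000000

Σlᵢ=9 odd — θ-integrand is odd under cosθ→−cosθ; I=0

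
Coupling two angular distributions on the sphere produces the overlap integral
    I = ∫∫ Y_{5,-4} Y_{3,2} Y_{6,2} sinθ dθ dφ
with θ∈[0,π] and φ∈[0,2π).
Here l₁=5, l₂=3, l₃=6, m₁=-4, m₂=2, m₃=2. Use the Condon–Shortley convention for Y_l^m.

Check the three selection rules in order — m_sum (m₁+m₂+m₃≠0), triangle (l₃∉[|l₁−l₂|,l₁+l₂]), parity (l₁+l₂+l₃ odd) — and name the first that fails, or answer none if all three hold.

none

azimuthal sum: -4 + 2 + 2 = 0  ✓
2 ≤ 6 ≤ 8 (triangle on l)  ✓
L = 5 + 3 + 6 = 14 (even)  ✓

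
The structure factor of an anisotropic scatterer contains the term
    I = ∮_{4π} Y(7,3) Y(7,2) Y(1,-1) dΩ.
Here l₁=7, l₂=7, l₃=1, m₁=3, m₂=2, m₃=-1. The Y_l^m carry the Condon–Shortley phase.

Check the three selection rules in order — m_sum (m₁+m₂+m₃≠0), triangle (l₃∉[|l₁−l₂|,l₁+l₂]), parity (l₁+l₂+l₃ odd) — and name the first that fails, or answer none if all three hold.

m_sum

Σmᵢ = 4  ✗
l₃∈[|l₁−l₂|,l₁+l₂]=[0,14], have l₃=1
Σlᵢ = 15 ⇒ odd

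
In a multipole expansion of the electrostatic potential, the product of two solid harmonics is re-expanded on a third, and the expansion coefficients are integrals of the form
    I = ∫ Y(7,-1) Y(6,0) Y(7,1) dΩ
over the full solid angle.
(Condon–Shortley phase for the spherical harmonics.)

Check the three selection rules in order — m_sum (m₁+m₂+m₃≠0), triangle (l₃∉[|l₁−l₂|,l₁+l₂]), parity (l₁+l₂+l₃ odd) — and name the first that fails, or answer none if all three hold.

m₁+m₂+m₃ = -1 + 0 + 1 = 0  ✓
triangle: |7−6|=1 ≤ l₃=7 ≤ 7+6=13  ✓
parity: l₁+l₂+l₃ = 20 is even  ✓

none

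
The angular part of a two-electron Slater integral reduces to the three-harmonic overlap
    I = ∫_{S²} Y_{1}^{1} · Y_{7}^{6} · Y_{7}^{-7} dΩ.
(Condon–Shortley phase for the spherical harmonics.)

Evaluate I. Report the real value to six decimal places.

L=15 odd ⇒ parity kills the (l;000) factor ⇒ I = 0

0.000000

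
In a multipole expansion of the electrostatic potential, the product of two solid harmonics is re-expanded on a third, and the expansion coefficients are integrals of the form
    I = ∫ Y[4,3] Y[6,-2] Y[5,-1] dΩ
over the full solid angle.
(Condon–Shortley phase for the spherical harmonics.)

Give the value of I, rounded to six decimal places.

L=15 odd ⇒ parity kills the (l;000) factor ⇒ I = 0

0.000000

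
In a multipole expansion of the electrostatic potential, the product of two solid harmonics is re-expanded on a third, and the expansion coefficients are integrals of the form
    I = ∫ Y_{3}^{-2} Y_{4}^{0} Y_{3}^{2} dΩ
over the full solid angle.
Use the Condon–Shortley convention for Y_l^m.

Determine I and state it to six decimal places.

-0.179515

Checks pass: Σm=0; 10 even; l₃=3∈[1,7].
(2·3+1)(2·4+1)(2·3+1) = 441
Δ: 4! 2! 4! / 11! → 1/34650
sum: t=1:−1/72 t=2:+1/16 t=3:−1/72 = 5/144
3j²(3 4 3; 0 0 0) = Δ·Π!·Σ² = 2/77  (sign -1)
sum: t=3:−1/72 t=4:+1/576 = -7/576
3j²(3 4 3; -2 0 2) = Δ·Π!·Σ² = 7/198  (sign +1)
combine: 4πI² = 441·2/77·7/198 = 49/121
take √, sign -1: I = -0.17951487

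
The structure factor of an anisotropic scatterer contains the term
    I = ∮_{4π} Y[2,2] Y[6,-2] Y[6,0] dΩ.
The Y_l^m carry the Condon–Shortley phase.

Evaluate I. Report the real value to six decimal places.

m-sum 0 ✓  L=14 even ✓  4≤6≤8 ✓
Π(2lᵢ+1) = 5×13×13 = 845
triangle coeff Δ(2,6,6) = 1/90090
Σ_t [0,2]: t=0:+1/69120 t=1:−1/14400 t=2:+1/69120 = -7/172800
(3j)²=14/715 [(2 6 6; 0 0 0)], sign=-1
Σ_t [0,0]: t=0:+1/69120 = 1/69120
(3j)²=4/143 [(2 6 6; 2 -2 0)], sign=+1
⇒ 4πI² = 56/121
I = (-1)√(56/121/(4π)) = -0.19190947

-0.191909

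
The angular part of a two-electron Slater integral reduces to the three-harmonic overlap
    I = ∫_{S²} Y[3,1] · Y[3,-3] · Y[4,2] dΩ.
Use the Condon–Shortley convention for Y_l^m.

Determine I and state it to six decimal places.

Rules hold: Σm=0, L=10 even, 0≤4≤6.
N = 7·7·9 = 441
Δ = 2!·4!·4!/11! = 1/34650
Racah Σ t=0..2: t=0:+1/72 t=1:−1/16 t=2:+1/72 = -5/144
⇒ 3j(3 3 4; 0 0 0)² = 2/77, sgn -1
Racah Σ t=0..0: t=0:+1/192 = 1/192
⇒ 3j(3 3 4; 1 -3 2)² = 3/77, sgn +1
4πI² = N·(3j₀)²·(3jₘ)² = 54/121
I = -1·√(0.446281/4π) = -0.18845135

-0.188451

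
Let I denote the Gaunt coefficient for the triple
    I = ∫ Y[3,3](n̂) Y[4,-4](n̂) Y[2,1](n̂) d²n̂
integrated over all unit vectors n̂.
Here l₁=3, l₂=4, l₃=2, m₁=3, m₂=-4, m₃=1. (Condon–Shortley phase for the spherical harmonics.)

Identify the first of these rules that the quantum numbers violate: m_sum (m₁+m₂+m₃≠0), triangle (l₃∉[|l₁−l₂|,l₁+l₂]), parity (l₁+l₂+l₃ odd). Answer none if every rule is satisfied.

parity

m₁+m₂+m₃ = 3 − 4 + 1 = 0  ✓
triangle: |3−4|=1 ≤ l₃=2 ≤ 3+4=7  ✓
parity: l₁+l₂+l₃ = 9 is odd  ✗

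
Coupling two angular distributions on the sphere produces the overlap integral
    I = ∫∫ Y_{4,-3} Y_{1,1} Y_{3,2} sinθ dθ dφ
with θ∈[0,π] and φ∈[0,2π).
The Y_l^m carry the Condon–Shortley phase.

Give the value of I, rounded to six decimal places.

-0.282095

Checks pass: Σm=0; 8 even; l₃=3∈[3,5].
(2·4+1)(2·1+1)(2·3+1) = 189
Δ: 2! 6! 0! / 9! → 1/252
sum: t=1:−1/36 = -1/36
3j²(4 1 3; 0 0 0) = Δ·Π!·Σ² = 4/63  (sign +1)
sum: t=2:+1/240 = 1/240
3j²(4 1 3; -3 1 2) = Δ·Π!·Σ² = 1/12  (sign -1)
combine: 4πI² = 189·4/63·1/12 = 1/1
take √, sign -1: I = -0.28209479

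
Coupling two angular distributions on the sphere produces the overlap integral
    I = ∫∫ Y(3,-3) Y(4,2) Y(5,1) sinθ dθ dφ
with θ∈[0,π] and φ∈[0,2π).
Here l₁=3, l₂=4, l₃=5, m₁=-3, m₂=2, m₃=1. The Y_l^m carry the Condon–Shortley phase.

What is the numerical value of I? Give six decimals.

0.143662

m-sum 0 ✓  L=12 even ✓  1≤5≤7 ✓
Π(2lᵢ+1) = 7×9×11 = 693
triangle coeff Δ(3,4,5) = 1/180180
Σ_t [0,2]: t=0:+1/576 t=1:−1/144 t=2:+1/576 = -1/288
(3j)²=20/1001 [(3 4 5; 0 0 0)], sign=+1
Σ_t [2,2]: t=2:+1/2304 = 1/2304
(3j)²=75/4004 [(3 4 5; -3 2 1)], sign=+1
⇒ 4πI² = 3375/13013
I = (+1)√(3375/13013/(4π)) = 0.14366244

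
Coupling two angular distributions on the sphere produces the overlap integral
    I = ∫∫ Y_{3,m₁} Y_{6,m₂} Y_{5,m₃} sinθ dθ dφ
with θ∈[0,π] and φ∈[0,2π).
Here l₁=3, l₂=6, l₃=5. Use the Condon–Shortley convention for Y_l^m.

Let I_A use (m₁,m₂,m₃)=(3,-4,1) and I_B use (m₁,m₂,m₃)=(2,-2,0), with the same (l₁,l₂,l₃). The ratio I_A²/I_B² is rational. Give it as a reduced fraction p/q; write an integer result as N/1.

Same 3,6,5: normalisation and zero-m 3j drop out of the ratio.
A: Δ: 4! 2! 8! / 15! → 1/675675; sum: t=0:+1/69120 = 1/69120; 3j²(3 6 5; 3 -4 1) = Δ·Π!·Σ² = 4/143  (sign +1)
B: Δ: 4! 2! 8! / 15! → 1/675675; sum: t=0:+1/13824 t=1:−1/8640 = -1/23040; 3j²(3 6 5; 2 -2 0) = Δ·Π!·Σ² = 2/429  (sign +1)
I_A²/I_B² = (4/143)/(2/429) = 6/1

6/1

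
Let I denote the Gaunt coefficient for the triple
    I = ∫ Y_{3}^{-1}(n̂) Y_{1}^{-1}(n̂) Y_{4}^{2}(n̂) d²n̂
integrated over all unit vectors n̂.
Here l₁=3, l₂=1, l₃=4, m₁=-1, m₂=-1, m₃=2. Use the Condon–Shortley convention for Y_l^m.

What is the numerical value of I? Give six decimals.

Checks pass: Σm=0; 8 even; l₃=4∈[2,4].
(2·3+1)(2·1+1)(2·4+1) = 189
Δ: 0! 6! 2! / 9! → 1/252
sum: t=0:+1/36 = 1/36
3j²(3 1 4; 0 0 0) = Δ·Π!·Σ² = 4/63  (sign +1)
sum: t=0:+1/96 = 1/96
3j²(3 1 4; -1 -1 2) = Δ·Π!·Σ² = 5/84  (sign +1)
combine: 4πI² = 189·4/63·5/84 = 5/7
take √, sign +1: I = 0.23841361

0.238414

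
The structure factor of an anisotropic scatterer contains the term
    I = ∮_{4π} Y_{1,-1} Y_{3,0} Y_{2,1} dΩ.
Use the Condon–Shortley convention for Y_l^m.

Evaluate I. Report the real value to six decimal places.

Checks pass: Σm=0; 6 even; l₃=2∈[2,4].
(2·1+1)(2·3+1)(2·2+1) = 105
Δ: 2! 0! 4! / 7! → 1/105
sum: t=1:−1/4 = -1/4
3j²(1 3 2; 0 0 0) = Δ·Π!·Σ² = 3/35  (sign -1)
sum: t=2:+1/12 = 1/12
3j²(1 3 2; -1 0 1) = Δ·Π!·Σ² = 1/35  (sign -1)
combine: 4πI² = 105·3/35·1/35 = 9/35
take √, sign +1: I = 0.14304817

0.143048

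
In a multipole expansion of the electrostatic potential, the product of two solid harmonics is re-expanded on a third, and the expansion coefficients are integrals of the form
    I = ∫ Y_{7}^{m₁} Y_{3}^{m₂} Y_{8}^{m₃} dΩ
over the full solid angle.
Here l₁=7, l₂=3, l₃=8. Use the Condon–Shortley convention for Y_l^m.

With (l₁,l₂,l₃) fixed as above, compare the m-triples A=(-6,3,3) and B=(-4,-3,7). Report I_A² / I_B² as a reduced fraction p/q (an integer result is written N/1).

Same 7,3,8: normalisation and zero-m 3j drop out of the ratio.
A: Δ: 2! 12! 4! / 19! → 1/5290740; sum: t=2:+1/1916006400 = 1/1916006400; 3j²(7 3 8; -6 3 3) = Δ·Π!·Σ² = 5/4522  (sign -1)
B: Δ: 2! 12! 4! / 19! → 1/5290740; sum: t=0:+1/1916006400 = 1/1916006400; 3j²(7 3 8; -4 -3 7) = Δ·Π!·Σ² = 15/1292  (sign -1)
I_A²/I_B² = (5/4522)/(15/1292) = 2/21

2/21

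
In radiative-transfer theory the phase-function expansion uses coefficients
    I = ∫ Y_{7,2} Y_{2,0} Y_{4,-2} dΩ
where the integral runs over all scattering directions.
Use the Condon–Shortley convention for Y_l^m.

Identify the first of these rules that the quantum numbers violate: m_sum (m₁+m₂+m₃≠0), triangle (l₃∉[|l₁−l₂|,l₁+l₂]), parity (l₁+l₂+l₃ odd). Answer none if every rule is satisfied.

triangle

Σmᵢ = 0  ✓
l₃∈[|l₁−l₂|,l₁+l₂]=[5,9], have l₃=4  ✗
Σlᵢ = 13 ⇒ odd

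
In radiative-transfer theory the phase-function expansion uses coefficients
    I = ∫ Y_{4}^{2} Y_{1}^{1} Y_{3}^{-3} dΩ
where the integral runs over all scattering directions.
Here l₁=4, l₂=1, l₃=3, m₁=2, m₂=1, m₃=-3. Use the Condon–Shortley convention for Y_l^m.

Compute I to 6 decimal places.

Rules hold: Σm=0, L=8 even, 3≤3≤5.
N = 9·3·7 = 189
Δ = 2!·6!·0!/9! = 1/252
Racah Σ t=1..1: t=1:−1/36 = -1/36
⇒ 3j(4 1 3; 0 0 0)² = 4/63, sgn +1
Racah Σ t=2..2: t=2:+1/1440 = 1/1440
⇒ 3j(4 1 3; 2 1 -3)² = 1/252, sgn +1
4πI² = N·(3j₀)²·(3jₘ)² = 1/21
I = +1·√(0.047619/4π) = 0.06155813

0.061558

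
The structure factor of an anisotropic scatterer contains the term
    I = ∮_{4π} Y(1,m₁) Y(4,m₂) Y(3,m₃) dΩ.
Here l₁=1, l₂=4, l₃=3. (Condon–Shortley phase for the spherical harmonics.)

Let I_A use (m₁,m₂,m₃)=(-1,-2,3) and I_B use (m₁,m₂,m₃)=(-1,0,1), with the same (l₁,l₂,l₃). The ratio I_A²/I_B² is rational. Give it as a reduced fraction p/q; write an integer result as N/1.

1/6

Shared (l₁,l₂,l₃)=(1,4,3): N and (l;000)² cancel in I_A²/I_B².
A: Δ = 2!·0!·6!/9! = 1/252; Racah Σ t=2..2: t=2:+1/1440 = 1/1440; ⇒ 3j(1 4 3; -1 -2 3)² = 1/252, sgn +1
B: Δ = 2!·0!·6!/9! = 1/252; Racah Σ t=2..2: t=2:+1/96 = 1/96; ⇒ 3j(1 4 3; -1 0 1)² = 1/42, sgn +1
I_A²/I_B² = (1/252)/(1/42) = 1/6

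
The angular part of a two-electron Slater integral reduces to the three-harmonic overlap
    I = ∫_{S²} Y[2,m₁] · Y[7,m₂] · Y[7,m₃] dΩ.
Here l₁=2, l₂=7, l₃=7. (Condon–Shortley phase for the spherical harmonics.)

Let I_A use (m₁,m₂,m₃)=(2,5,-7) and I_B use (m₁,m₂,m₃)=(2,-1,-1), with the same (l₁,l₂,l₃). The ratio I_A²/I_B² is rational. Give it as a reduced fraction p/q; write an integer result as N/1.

13/112

Shared (l₁,l₂,l₃)=(2,7,7): N and (l;000)² cancel in I_A²/I_B².
A: Δ = 2!·2!·12!/17! = 1/185640; Racah Σ t=0..0: t=0:+1/1916006400 = 1/1916006400; ⇒ 3j(2 7 7; 2 5 -7)² = 1/340, sgn +1
B: Δ = 2!·2!·12!/17! = 1/185640; Racah Σ t=0..0: t=0:+1/2073600 = 1/2073600; ⇒ 3j(2 7 7; 2 -1 -1)² = 28/1105, sgn +1
I_A²/I_B² = (1/340)/(28/1105) = 13/112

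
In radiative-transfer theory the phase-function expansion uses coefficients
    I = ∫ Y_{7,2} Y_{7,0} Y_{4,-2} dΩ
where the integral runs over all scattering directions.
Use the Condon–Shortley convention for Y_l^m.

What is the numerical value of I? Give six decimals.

-0.112312

m-sum 0 ✓  L=18 even ✓  0≤4≤14 ✓
Π(2lᵢ+1) = 15×15×9 = 2025
triangle coeff Δ(7,7,4) = 1/58198140
Σ_t [3,7]: t=3:−1/17418240 t=4:+1/622080 t=5:−1/230400 t=6:+1/622080 t=7:−1/17418240 = -1/806400
(3j)²=2268/230945 [(7 7 4; 0 0 0)], sign=-1
Σ_t [3,5]: t=3:−1/2903040 t=4:+1/622080 t=5:−1/1382400 = 47/87091200
(3j)²=2209/277134 [(7 7 4; 2 0 -2)], sign=+1
⇒ 4πI² = 338175810/2133423721
I = (-1)√(338175810/2133423721/(4π)) = -0.11231242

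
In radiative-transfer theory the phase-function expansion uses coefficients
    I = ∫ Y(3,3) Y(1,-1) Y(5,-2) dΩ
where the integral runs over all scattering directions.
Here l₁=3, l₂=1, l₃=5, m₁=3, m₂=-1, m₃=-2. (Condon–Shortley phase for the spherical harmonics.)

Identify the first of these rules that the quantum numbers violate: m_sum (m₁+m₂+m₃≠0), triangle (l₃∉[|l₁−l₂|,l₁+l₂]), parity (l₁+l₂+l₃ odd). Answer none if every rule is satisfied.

triangle

m₁+m₂+m₃ = 3 − 1 − 2 = 0  ✓
triangle: |3−1|=2 ≤ l₃=5 ≤ 3+1=4  ✗
parity: l₁+l₂+l₃ = 9 is odd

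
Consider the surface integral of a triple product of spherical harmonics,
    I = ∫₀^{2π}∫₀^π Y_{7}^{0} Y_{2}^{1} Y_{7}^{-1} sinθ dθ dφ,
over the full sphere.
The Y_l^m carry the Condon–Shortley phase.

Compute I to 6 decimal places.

m-sum 0 ✓  L=16 even ✓  5≤7≤9 ✓
Π(2lᵢ+1) = 15×5×15 = 1125
triangle coeff Δ(7,2,7) = 1/185640
Σ_t [0,2]: t=0:+1/2419200 t=1:−1/518400 t=2:+1/2419200 = -1/907200
(3j)²=56/3315 [(7 2 7; 0 0 0)], sign=+1
Σ_t [1,2]: t=1:−1/1036800 t=2:+1/1209600 = -1/7257600
(3j)²=1/2210 [(7 2 7; 0 1 -1)], sign=-1
⇒ 4πI² = 420/48841
I = (-1)√(420/48841/(4π)) = -0.02615938

-0.026159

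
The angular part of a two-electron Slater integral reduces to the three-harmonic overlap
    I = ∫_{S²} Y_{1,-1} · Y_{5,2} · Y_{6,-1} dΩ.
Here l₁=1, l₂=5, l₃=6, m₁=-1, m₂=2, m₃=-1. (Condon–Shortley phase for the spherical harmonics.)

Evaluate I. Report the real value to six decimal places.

Rules hold: Σm=0, L=12 even, 4≤6≤6.
N = 3·11·13 = 429
Δ = 0!·2!·10!/13! = 1/858
Racah Σ t=0..0: t=0:+1/14400 = 1/14400
⇒ 3j(1 5 6; 0 0 0)² = 6/143, sgn +1
Racah Σ t=0..0: t=0:+1/60480 = 1/60480
⇒ 3j(1 5 6; -1 2 -1)² = 5/429, sgn -1
4πI² = N·(3j₀)²·(3jₘ)² = 30/143
I = -1·√(0.20979/4π) = -0.12920749

-0.129207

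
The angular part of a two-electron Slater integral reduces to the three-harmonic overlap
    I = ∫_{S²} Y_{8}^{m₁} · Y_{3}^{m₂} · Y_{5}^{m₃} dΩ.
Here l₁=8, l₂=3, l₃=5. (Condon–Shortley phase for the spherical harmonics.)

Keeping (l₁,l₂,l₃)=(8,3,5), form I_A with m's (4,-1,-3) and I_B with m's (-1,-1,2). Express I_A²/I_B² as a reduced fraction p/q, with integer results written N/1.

33/14

l's match ⇒ only the (l;m) 3-j factors differ between A and B.
A: triangle coeff Δ(8,3,5) = 1/136136; Σ_t [2,2]: t=2:+1/3870720 = 1/3870720; (3j)²=135/6188 [(8 3 5; 4 -1 -3)], sign=+1
B: triangle coeff Δ(8,3,5) = 1/136136; Σ_t [2,2]: t=2:+1/1451520 = 1/1451520; (3j)²=45/4862 [(8 3 5; -1 -1 2)], sign=-1
I_A²/I_B² = (135/6188)/(45/4862) = 33/14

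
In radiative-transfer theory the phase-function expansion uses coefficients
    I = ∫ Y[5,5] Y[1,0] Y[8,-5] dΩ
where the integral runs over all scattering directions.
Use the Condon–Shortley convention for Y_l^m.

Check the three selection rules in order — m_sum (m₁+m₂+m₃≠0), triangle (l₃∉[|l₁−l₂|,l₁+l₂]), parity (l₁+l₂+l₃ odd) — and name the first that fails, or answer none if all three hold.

triangle

Σmᵢ = 0  ✓
l₃∈[|l₁−l₂|,l₁+l₂]=[4,6], have l₃=8  ✗
Σlᵢ = 14 ⇒ even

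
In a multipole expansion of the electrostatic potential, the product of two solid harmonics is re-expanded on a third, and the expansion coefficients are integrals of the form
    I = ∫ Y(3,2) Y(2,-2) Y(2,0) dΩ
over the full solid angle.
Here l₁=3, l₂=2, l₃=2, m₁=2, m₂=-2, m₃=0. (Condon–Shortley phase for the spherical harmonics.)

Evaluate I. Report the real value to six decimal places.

Σlᵢ=7 odd — θ-integrand is odd under cosθ→−cosθ; I=0

0.000000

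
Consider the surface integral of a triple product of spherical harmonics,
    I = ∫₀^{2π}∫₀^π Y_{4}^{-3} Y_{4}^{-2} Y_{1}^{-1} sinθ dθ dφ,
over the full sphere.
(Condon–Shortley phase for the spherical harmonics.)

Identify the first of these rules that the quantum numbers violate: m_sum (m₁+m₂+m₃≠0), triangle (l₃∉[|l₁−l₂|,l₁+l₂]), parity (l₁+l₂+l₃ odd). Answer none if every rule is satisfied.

m_sum

Σmᵢ = -6  ✗
l₃∈[|l₁−l₂|,l₁+l₂]=[0,8], have l₃=1
Σlᵢ = 9 ⇒ odd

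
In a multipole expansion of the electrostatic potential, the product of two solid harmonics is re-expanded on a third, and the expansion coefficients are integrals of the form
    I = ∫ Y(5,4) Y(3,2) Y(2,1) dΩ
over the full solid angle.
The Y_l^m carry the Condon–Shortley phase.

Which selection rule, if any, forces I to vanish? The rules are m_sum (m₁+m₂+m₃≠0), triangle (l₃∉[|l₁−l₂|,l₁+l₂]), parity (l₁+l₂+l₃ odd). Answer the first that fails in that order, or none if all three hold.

azimuthal sum: 4 + 2 + 1 = 7  ✗
2 ≤ 2 ≤ 8 (triangle on l)
L = 5 + 3 + 2 = 10 (even)

m_sum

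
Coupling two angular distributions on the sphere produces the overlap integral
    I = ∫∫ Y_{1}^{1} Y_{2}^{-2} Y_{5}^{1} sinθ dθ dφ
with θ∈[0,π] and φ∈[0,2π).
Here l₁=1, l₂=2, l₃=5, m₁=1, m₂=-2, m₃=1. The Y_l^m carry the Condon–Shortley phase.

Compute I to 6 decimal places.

triangle: need 1≤l₃≤3, have 5; I=0

0.000000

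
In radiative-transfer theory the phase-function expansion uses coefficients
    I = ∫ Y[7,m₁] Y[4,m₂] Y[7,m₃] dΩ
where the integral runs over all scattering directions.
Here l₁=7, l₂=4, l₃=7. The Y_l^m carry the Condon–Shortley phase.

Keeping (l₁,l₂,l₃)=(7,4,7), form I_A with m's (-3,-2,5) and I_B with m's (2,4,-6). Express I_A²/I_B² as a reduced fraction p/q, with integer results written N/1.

3364/2275

Same 7,4,7: normalisation and zero-m 3j drop out of the ratio.
A: Δ: 4! 10! 4! / 19! → 1/58198140; sum: t=0:+1/348364800 t=1:−1/13063680 t=2:+1/7741440 = 29/522547200; 3j²(7 4 7; -3 -2 5) = Δ·Π!·Σ² = 1682/264537  (sign +1)
B: Δ: 4! 10! 4! / 19! → 1/58198140; sum: t=4:+1/209018880 = 1/209018880; 3j²(7 4 7; 2 4 -6) = Δ·Π!·Σ² = 25/5814  (sign -1)
I_A²/I_B² = (1682/264537)/(25/5814) = 3364/2275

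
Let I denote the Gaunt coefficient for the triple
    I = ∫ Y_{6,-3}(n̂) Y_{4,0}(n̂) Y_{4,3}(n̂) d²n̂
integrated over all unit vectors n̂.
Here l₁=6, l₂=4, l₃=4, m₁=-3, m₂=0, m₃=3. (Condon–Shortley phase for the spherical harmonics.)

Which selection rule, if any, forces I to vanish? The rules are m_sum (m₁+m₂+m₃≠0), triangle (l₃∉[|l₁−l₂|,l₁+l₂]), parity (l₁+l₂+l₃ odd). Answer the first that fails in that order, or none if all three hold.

none

azimuthal sum: -3 + 0 + 3 = 0  ✓
2 ≤ 4 ≤ 10 (triangle on l)  ✓
L = 6 + 4 + 4 = 14 (even)  ✓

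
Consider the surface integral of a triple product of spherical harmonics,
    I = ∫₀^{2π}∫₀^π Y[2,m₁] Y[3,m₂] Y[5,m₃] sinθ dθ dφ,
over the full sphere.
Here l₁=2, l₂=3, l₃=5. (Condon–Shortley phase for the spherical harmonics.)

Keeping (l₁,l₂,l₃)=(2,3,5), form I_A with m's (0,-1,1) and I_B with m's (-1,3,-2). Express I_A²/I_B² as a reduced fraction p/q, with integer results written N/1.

90/7

Shared (l₁,l₂,l₃)=(2,3,5): N and (l;000)² cancel in I_A²/I_B².
A: Δ = 0!·4!·6!/11! = 1/2310; Racah Σ t=0..0: t=0:+1/192 = 1/192; ⇒ 3j(2 3 5; 0 -1 1)² = 3/77, sgn +1
B: Δ = 0!·4!·6!/11! = 1/2310; Racah Σ t=0..0: t=0:+1/4320 = 1/4320; ⇒ 3j(2 3 5; -1 3 -2)² = 1/330, sgn -1
I_A²/I_B² = (3/77)/(1/330) = 90/7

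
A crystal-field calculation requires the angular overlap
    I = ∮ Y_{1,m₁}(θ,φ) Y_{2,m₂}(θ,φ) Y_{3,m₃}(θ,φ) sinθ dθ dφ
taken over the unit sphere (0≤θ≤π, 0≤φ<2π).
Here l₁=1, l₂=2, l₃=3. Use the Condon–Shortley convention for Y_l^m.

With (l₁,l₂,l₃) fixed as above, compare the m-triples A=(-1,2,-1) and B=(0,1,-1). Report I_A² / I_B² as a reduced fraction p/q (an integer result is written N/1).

Same 1,2,3: normalisation and zero-m 3j drop out of the ratio.
A: Δ: 0! 2! 4! / 7! → 1/105; sum: t=0:+1/48 = 1/48; 3j²(1 2 3; -1 2 -1) = Δ·Π!·Σ² = 1/105  (sign +1)
B: Δ: 0! 2! 4! / 7! → 1/105; sum: t=0:+1/6 = 1/6; 3j²(1 2 3; 0 1 -1) = Δ·Π!·Σ² = 8/105  (sign +1)
I_A²/I_B² = (1/105)/(8/105) = 1/8

1/8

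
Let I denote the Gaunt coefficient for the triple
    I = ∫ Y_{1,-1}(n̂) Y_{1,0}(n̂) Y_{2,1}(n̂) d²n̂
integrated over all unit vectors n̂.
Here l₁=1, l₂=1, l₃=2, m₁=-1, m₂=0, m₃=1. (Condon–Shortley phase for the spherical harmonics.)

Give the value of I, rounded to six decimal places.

Rules hold: Σm=0, L=4 even, 0≤2≤2.
N = 3·3·5 = 45
Δ = 0!·2!·2!/5! = 1/30
Racah Σ t=0..0: t=0:+1/1 = 1/1
⇒ 3j(1 1 2; 0 0 0)² = 2/15, sgn +1
Racah Σ t=0..0: t=0:+1/2 = 1/2
⇒ 3j(1 1 2; -1 0 1)² = 1/10, sgn -1
4πI² = N·(3j₀)²·(3jₘ)² = 3/5
I = -1·√(0.6/4π) = -0.21850969

-0.218510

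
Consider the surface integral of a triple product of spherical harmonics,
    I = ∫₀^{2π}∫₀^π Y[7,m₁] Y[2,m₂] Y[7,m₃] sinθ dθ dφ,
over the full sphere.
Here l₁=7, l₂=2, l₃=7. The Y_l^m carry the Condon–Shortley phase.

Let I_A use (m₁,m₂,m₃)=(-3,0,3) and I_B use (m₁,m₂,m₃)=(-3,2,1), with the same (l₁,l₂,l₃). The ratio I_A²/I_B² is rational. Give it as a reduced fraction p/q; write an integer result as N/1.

Same 7,2,7: normalisation and zero-m 3j drop out of the ratio.
A: Δ: 2! 12! 2! / 17! → 1/185640; sum: t=0:+1/29030400 t=1:−1/2177280 t=2:+1/3870720 = -29/174182400; 3j²(7 2 7; -3 0 3) = Δ·Π!·Σ² = 841/185640  (sign -1)
B: Δ: 2! 12! 2! / 17! → 1/185640; sum: t=2:+1/3870720 = 1/3870720; 3j²(7 2 7; -3 2 1) = Δ·Π!·Σ² = 135/6188  (sign +1)
I_A²/I_B² = (841/185640)/(135/6188) = 841/4050

841/4050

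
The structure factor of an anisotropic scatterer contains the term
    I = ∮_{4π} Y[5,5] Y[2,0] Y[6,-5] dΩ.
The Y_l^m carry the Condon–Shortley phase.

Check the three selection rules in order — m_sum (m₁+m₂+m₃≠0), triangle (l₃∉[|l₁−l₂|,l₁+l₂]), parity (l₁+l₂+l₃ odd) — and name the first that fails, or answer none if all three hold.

parity

m₁+m₂+m₃ = 5 + 0 − 5 = 0  ✓
triangle: |5−2|=3 ≤ l₃=6 ≤ 5+2=7  ✓
parity: l₁+l₂+l₃ = 13 is odd  ✗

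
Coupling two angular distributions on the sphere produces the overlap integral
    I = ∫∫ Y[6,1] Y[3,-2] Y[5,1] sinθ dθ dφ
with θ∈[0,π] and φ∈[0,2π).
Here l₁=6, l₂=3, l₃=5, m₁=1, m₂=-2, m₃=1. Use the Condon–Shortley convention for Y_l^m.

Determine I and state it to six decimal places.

0.134828

Rules hold: Σm=0, L=14 even, 3≤5≤9.
N = 13·7·11 = 1001
Δ = 4!·8!·2!/15! = 1/675675
Racah Σ t=1..3: t=1:−1/8640 t=2:+1/2304 t=3:−1/8640 = 7/34560
⇒ 3j(6 3 5; 0 0 0)² = 7/429, sgn -1
Racah Σ t=0..1: t=0:+1/17280 t=1:−1/6912 = -1/11520
⇒ 3j(6 3 5; 1 -2 1)² = 2/143, sgn -1
4πI² = N·(3j₀)²·(3jₘ)² = 98/429
I = +1·√(0.228438/4π) = 0.13482780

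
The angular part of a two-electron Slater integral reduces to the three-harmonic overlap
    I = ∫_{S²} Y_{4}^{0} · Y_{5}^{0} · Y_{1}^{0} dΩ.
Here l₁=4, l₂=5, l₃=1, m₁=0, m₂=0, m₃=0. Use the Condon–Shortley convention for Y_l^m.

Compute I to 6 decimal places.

Rules hold: Σm=0, L=10 even, 1≤1≤9.
N = 9·11·3 = 297
Δ = 8!·0!·2!/11! = 1/495
Racah Σ t=4..4: t=4:+1/576 = 1/576
⇒ 3j(4 5 1; 0 0 0)² = 5/99, sgn -1
(m-triple is (0,0,0) — same symbol as above.)
4πI² = N·(3j₀)²·(3jₘ)² = 25/33
I = +1·√(0.757576/4π) = 0.24553200

0.245532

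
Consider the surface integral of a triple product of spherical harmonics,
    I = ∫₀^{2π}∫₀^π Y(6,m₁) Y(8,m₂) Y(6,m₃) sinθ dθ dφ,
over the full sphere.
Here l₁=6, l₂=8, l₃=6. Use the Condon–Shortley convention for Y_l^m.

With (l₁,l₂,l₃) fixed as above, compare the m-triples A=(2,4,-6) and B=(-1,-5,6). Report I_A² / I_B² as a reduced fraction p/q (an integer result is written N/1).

10/13

l's match ⇒ only the (l;m) 3-j factors differ between A and B.
A: triangle coeff Δ(6,8,6) = 1/1309458150; Σ_t [4,4]: t=4:+1/557383680 = 1/557383680; (3j)²=55/4199 [(6 8 6; 2 4 -6)], sign=+1
B: triangle coeff Δ(6,8,6) = 1/1309458150; Σ_t [3,3]: t=3:−1/696729600 = -1/696729600; (3j)²=11/646 [(6 8 6; -1 -5 6)], sign=-1
I_A²/I_B² = (55/4199)/(11/646) = 10/13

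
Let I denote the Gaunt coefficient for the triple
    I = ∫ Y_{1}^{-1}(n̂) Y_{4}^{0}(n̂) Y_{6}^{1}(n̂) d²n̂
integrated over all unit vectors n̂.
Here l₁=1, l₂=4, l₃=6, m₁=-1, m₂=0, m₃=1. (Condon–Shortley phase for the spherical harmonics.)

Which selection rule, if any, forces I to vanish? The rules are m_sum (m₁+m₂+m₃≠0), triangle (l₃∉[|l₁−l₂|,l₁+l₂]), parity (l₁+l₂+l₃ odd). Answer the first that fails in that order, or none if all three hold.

triangle

azimuthal sum: -1 + 0 + 1 = 0  ✓
3 ≤ 6 ≤ 5 (triangle on l)  ✗
L = 1 + 4 + 6 = 11 (odd)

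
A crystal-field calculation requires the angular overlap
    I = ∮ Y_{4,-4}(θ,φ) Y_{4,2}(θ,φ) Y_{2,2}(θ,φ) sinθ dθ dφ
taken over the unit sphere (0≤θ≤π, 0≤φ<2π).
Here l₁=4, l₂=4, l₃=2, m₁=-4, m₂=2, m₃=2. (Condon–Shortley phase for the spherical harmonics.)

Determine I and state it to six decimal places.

-0.106180

Checks pass: Σm=0; 10 even; l₃=2∈[0,8].
(2·4+1)(2·4+1)(2·2+1) = 405
Δ: 6! 2! 2! / 11! → 1/13860
sum: t=2:+1/192 t=3:−1/36 t=4:+1/192 = -5/288
3j²(4 4 2; 0 0 0) = Δ·Π!·Σ² = 20/693  (sign -1)
sum: t=6:+1/2880 = 1/2880
3j²(4 4 2; -4 2 2) = Δ·Π!·Σ² = 2/165  (sign +1)
combine: 4πI² = 405·20/693·2/165 = 120/847
take √, sign -1: I = -0.10618031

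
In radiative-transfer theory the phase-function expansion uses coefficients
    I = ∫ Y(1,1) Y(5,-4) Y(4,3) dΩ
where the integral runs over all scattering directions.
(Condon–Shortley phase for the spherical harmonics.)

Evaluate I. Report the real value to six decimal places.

m-sum 0 ✓  L=10 even ✓  4≤4≤6 ✓
Π(2lᵢ+1) = 3×11×9 = 297
triangle coeff Δ(1,5,4) = 1/495
Σ_t [1,1]: t=1:−1/576 = -1/576
(3j)²=5/99 [(1 5 4; 0 0 0)], sign=-1
Σ_t [0,0]: t=0:+1/10080 = 1/10080
(3j)²=4/55 [(1 5 4; 1 -4 3)], sign=-1
⇒ 4πI² = 12/11
I = (+1)√(12/11/(4π)) = 0.29463840

0.294638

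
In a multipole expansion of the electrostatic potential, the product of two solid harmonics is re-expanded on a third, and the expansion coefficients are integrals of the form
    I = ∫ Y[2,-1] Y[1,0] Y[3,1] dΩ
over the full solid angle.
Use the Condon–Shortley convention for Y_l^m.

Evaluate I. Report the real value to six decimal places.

-0.233597

Rules hold: Σm=0, L=6 even, 1≤3≤3.
N = 5·3·7 = 105
Δ = 0!·4!·2!/7! = 1/105
Racah Σ t=0..0: t=0:+1/4 = 1/4
⇒ 3j(2 1 3; 0 0 0)² = 3/35, sgn -1
Racah Σ t=0..0: t=0:+1/6 = 1/6
⇒ 3j(2 1 3; -1 0 1)² = 8/105, sgn +1
4πI² = N·(3j₀)²·(3jₘ)² = 24/35
I = -1·√(0.685714/4π) = -0.23359668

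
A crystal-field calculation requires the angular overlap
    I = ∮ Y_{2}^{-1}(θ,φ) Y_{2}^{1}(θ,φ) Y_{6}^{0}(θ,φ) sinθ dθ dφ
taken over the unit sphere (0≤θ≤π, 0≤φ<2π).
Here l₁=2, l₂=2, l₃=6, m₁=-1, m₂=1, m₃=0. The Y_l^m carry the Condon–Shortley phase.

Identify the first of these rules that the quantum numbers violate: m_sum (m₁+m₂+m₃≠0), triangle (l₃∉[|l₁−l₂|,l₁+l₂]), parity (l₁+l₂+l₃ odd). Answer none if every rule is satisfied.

m₁+m₂+m₃ = -1 + 1 + 0 = 0  ✓
triangle: |2−2|=0 ≤ l₃=6 ≤ 2+2=4  ✗
parity: l₁+l₂+l₃ = 10 is even

triangle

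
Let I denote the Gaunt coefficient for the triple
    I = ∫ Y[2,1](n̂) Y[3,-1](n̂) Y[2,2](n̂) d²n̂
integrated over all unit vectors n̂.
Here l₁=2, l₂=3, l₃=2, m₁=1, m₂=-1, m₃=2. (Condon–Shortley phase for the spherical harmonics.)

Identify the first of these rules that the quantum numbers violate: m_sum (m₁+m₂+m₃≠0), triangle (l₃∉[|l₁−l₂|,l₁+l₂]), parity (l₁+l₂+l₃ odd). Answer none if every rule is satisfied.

m_sum

Σmᵢ = 2  ✗
l₃∈[|l₁−l₂|,l₁+l₂]=[1,5], have l₃=2
Σlᵢ = 7 ⇒ odd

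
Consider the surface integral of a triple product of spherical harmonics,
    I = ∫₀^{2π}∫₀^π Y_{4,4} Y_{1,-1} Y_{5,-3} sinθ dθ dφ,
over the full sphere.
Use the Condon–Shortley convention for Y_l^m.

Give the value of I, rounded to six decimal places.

-0.049106

Checks pass: Σm=0; 10 even; l₃=5∈[3,5].
(2·4+1)(2·1+1)(2·5+1) = 297
Δ: 0! 8! 2! / 11! → 1/495
sum: t=0:+1/576 = 1/576
3j²(4 1 5; 0 0 0) = Δ·Π!·Σ² = 5/99  (sign -1)
sum: t=0:+1/80640 = 1/80640
3j²(4 1 5; 4 -1 -3) = Δ·Π!·Σ² = 1/495  (sign +1)
combine: 4πI² = 297·5/99·1/495 = 1/33
take √, sign -1: I = -0.04910640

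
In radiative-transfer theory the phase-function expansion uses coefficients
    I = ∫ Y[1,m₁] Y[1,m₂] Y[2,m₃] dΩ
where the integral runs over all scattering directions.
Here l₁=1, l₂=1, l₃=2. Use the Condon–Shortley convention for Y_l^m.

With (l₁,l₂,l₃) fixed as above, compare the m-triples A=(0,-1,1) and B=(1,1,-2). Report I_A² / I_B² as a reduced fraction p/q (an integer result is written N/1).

1/2

Same 1,1,2: normalisation and zero-m 3j drop out of the ratio.
A: Δ: 0! 2! 2! / 5! → 1/30; sum: t=0:+1/2 = 1/2; 3j²(1 1 2; 0 -1 1) = Δ·Π!·Σ² = 1/10  (sign -1)
B: Δ: 0! 2! 2! / 5! → 1/30; sum: t=0:+1/4 = 1/4; 3j²(1 1 2; 1 1 -2) = Δ·Π!·Σ² = 1/5  (sign +1)
I_A²/I_B² = (1/10)/(1/5) = 1/2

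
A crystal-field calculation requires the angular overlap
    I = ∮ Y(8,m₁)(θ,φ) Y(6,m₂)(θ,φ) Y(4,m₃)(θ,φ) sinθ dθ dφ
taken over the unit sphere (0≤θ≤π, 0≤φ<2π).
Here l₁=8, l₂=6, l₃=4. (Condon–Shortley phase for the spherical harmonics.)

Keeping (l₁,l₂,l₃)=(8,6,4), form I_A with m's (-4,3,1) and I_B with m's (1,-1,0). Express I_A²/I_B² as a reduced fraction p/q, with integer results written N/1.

Same 8,6,4: normalisation and zero-m 3j drop out of the ratio.
A: Δ: 10! 6! 2! / 19! → 1/23279256; sum: t=7:−1/7257600 t=8:+1/3870720 t=9:−1/26127360 = 43/522547200; 3j²(8 6 4; -4 3 1) = Δ·Π!·Σ² = 1849/352716  (sign -1)
B: Δ: 10! 6! 2! / 19! → 1/23279256; sum: t=3:−1/2903040 t=4:+1/622080 t=5:−1/1382400 = 47/87091200; 3j²(8 6 4; 1 -1 0) = Δ·Π!·Σ² = 2209/277134  (sign +1)
I_A²/I_B² = (1849/352716)/(2209/277134) = 20339/30926

20339/30926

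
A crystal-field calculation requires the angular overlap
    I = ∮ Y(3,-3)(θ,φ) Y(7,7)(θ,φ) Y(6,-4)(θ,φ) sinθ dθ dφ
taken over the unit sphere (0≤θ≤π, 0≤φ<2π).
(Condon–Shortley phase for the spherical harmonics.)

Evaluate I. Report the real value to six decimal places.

0.105068

Checks pass: Σm=0; 16 even; l₃=6∈[4,10].
(2·3+1)(2·7+1)(2·6+1) = 1365
Δ: 4! 2! 10! / 17! → 1/2042040
sum: t=1:−1/207360 t=2:+1/57600 t=3:−1/207360 = 1/129600
3j²(3 7 6; 0 0 0) = Δ·Π!·Σ² = 168/12155  (sign +1)
sum: t=4:+1/174182400 = 1/174182400
3j²(3 7 6; -3 7 -4) = Δ·Π!·Σ² = 1/136  (sign +1)
combine: 4πI² = 1365·168/12155·1/136 = 441/3179
take √, sign +1: I = 0.10506767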